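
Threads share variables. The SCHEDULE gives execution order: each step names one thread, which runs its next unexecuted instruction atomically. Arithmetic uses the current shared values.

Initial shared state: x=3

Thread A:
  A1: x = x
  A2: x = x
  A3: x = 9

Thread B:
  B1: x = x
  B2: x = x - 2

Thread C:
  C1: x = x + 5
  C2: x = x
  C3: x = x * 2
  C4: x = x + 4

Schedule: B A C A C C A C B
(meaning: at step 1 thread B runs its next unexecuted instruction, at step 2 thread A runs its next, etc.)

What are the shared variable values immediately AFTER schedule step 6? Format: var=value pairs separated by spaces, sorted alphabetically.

Step 1: thread B executes B1 (x = x). Shared: x=3. PCs: A@0 B@1 C@0
Step 2: thread A executes A1 (x = x). Shared: x=3. PCs: A@1 B@1 C@0
Step 3: thread C executes C1 (x = x + 5). Shared: x=8. PCs: A@1 B@1 C@1
Step 4: thread A executes A2 (x = x). Shared: x=8. PCs: A@2 B@1 C@1
Step 5: thread C executes C2 (x = x). Shared: x=8. PCs: A@2 B@1 C@2
Step 6: thread C executes C3 (x = x * 2). Shared: x=16. PCs: A@2 B@1 C@3

Answer: x=16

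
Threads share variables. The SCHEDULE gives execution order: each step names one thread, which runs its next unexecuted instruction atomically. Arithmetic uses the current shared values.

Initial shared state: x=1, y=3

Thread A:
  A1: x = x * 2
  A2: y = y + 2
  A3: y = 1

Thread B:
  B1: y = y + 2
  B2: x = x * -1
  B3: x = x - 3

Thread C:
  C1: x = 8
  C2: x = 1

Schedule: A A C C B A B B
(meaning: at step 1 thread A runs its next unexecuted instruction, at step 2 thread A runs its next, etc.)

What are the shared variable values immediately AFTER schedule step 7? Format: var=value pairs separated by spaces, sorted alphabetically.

Step 1: thread A executes A1 (x = x * 2). Shared: x=2 y=3. PCs: A@1 B@0 C@0
Step 2: thread A executes A2 (y = y + 2). Shared: x=2 y=5. PCs: A@2 B@0 C@0
Step 3: thread C executes C1 (x = 8). Shared: x=8 y=5. PCs: A@2 B@0 C@1
Step 4: thread C executes C2 (x = 1). Shared: x=1 y=5. PCs: A@2 B@0 C@2
Step 5: thread B executes B1 (y = y + 2). Shared: x=1 y=7. PCs: A@2 B@1 C@2
Step 6: thread A executes A3 (y = 1). Shared: x=1 y=1. PCs: A@3 B@1 C@2
Step 7: thread B executes B2 (x = x * -1). Shared: x=-1 y=1. PCs: A@3 B@2 C@2

Answer: x=-1 y=1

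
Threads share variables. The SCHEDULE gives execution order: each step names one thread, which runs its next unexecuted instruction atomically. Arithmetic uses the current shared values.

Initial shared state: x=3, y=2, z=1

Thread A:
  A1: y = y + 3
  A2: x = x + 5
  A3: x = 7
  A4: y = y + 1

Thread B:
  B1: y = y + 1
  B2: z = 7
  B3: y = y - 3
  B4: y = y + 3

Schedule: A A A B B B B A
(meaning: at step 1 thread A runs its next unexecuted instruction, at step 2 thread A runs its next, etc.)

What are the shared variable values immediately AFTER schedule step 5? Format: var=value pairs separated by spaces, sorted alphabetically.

Step 1: thread A executes A1 (y = y + 3). Shared: x=3 y=5 z=1. PCs: A@1 B@0
Step 2: thread A executes A2 (x = x + 5). Shared: x=8 y=5 z=1. PCs: A@2 B@0
Step 3: thread A executes A3 (x = 7). Shared: x=7 y=5 z=1. PCs: A@3 B@0
Step 4: thread B executes B1 (y = y + 1). Shared: x=7 y=6 z=1. PCs: A@3 B@1
Step 5: thread B executes B2 (z = 7). Shared: x=7 y=6 z=7. PCs: A@3 B@2

Answer: x=7 y=6 z=7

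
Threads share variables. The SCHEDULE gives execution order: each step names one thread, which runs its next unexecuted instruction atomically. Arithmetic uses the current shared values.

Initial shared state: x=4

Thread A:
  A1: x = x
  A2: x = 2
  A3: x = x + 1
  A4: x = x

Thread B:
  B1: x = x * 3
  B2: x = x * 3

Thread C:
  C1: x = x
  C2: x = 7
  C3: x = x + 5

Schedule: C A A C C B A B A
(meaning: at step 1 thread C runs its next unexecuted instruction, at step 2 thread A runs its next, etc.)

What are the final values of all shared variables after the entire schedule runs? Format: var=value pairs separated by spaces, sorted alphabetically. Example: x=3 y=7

Step 1: thread C executes C1 (x = x). Shared: x=4. PCs: A@0 B@0 C@1
Step 2: thread A executes A1 (x = x). Shared: x=4. PCs: A@1 B@0 C@1
Step 3: thread A executes A2 (x = 2). Shared: x=2. PCs: A@2 B@0 C@1
Step 4: thread C executes C2 (x = 7). Shared: x=7. PCs: A@2 B@0 C@2
Step 5: thread C executes C3 (x = x + 5). Shared: x=12. PCs: A@2 B@0 C@3
Step 6: thread B executes B1 (x = x * 3). Shared: x=36. PCs: A@2 B@1 C@3
Step 7: thread A executes A3 (x = x + 1). Shared: x=37. PCs: A@3 B@1 C@3
Step 8: thread B executes B2 (x = x * 3). Shared: x=111. PCs: A@3 B@2 C@3
Step 9: thread A executes A4 (x = x). Shared: x=111. PCs: A@4 B@2 C@3

Answer: x=111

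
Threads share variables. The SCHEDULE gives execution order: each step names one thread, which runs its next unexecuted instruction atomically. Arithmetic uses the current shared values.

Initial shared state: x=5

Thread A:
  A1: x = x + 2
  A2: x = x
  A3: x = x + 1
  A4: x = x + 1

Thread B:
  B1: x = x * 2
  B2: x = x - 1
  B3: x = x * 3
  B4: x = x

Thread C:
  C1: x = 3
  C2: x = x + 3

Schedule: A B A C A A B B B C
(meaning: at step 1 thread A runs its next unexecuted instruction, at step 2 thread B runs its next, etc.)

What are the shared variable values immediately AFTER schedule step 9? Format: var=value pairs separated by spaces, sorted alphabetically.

Answer: x=12

Derivation:
Step 1: thread A executes A1 (x = x + 2). Shared: x=7. PCs: A@1 B@0 C@0
Step 2: thread B executes B1 (x = x * 2). Shared: x=14. PCs: A@1 B@1 C@0
Step 3: thread A executes A2 (x = x). Shared: x=14. PCs: A@2 B@1 C@0
Step 4: thread C executes C1 (x = 3). Shared: x=3. PCs: A@2 B@1 C@1
Step 5: thread A executes A3 (x = x + 1). Shared: x=4. PCs: A@3 B@1 C@1
Step 6: thread A executes A4 (x = x + 1). Shared: x=5. PCs: A@4 B@1 C@1
Step 7: thread B executes B2 (x = x - 1). Shared: x=4. PCs: A@4 B@2 C@1
Step 8: thread B executes B3 (x = x * 3). Shared: x=12. PCs: A@4 B@3 C@1
Step 9: thread B executes B4 (x = x). Shared: x=12. PCs: A@4 B@4 C@1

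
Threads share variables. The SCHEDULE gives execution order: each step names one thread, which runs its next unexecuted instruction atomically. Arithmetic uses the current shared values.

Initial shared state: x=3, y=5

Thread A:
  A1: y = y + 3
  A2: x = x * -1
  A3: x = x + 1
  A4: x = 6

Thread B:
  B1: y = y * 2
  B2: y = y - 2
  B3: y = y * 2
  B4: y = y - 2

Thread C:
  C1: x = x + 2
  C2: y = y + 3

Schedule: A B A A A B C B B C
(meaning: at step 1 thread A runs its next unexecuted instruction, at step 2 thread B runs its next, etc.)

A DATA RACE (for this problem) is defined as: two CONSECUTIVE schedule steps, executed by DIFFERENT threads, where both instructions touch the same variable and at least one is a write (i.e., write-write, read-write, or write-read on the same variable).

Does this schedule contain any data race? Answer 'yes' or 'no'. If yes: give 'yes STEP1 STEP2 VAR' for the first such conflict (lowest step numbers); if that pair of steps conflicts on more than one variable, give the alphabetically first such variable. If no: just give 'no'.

Steps 1,2: A(y = y + 3) vs B(y = y * 2). RACE on y (W-W).
Steps 2,3: B(r=y,w=y) vs A(r=x,w=x). No conflict.
Steps 3,4: same thread (A). No race.
Steps 4,5: same thread (A). No race.
Steps 5,6: A(r=-,w=x) vs B(r=y,w=y). No conflict.
Steps 6,7: B(r=y,w=y) vs C(r=x,w=x). No conflict.
Steps 7,8: C(r=x,w=x) vs B(r=y,w=y). No conflict.
Steps 8,9: same thread (B). No race.
Steps 9,10: B(y = y - 2) vs C(y = y + 3). RACE on y (W-W).
First conflict at steps 1,2.

Answer: yes 1 2 y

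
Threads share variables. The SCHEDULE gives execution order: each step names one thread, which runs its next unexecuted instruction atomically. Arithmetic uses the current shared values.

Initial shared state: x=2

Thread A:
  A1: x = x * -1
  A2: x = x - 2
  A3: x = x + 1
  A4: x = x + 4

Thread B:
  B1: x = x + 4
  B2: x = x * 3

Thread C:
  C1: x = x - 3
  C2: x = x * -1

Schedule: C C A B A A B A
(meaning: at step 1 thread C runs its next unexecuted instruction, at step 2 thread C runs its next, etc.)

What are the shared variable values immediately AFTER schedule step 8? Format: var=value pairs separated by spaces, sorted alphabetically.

Step 1: thread C executes C1 (x = x - 3). Shared: x=-1. PCs: A@0 B@0 C@1
Step 2: thread C executes C2 (x = x * -1). Shared: x=1. PCs: A@0 B@0 C@2
Step 3: thread A executes A1 (x = x * -1). Shared: x=-1. PCs: A@1 B@0 C@2
Step 4: thread B executes B1 (x = x + 4). Shared: x=3. PCs: A@1 B@1 C@2
Step 5: thread A executes A2 (x = x - 2). Shared: x=1. PCs: A@2 B@1 C@2
Step 6: thread A executes A3 (x = x + 1). Shared: x=2. PCs: A@3 B@1 C@2
Step 7: thread B executes B2 (x = x * 3). Shared: x=6. PCs: A@3 B@2 C@2
Step 8: thread A executes A4 (x = x + 4). Shared: x=10. PCs: A@4 B@2 C@2

Answer: x=10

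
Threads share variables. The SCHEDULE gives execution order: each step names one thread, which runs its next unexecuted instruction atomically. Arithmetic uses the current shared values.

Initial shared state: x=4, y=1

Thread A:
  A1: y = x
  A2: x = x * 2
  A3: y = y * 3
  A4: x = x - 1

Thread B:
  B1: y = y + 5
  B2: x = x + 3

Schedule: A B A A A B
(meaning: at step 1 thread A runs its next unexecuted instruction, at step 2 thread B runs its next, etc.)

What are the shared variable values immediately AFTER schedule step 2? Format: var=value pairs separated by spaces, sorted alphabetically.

Step 1: thread A executes A1 (y = x). Shared: x=4 y=4. PCs: A@1 B@0
Step 2: thread B executes B1 (y = y + 5). Shared: x=4 y=9. PCs: A@1 B@1

Answer: x=4 y=9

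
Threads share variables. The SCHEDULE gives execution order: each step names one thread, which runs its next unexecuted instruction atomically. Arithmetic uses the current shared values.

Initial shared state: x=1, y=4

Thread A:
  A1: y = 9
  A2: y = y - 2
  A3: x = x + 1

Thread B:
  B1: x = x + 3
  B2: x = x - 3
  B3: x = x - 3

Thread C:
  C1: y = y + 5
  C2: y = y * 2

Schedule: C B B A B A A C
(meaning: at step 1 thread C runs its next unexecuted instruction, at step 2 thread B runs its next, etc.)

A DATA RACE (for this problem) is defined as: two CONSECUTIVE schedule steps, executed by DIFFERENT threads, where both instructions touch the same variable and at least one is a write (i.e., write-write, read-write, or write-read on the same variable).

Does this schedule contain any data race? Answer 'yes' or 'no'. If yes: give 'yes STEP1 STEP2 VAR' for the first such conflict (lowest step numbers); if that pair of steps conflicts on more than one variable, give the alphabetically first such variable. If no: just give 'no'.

Steps 1,2: C(r=y,w=y) vs B(r=x,w=x). No conflict.
Steps 2,3: same thread (B). No race.
Steps 3,4: B(r=x,w=x) vs A(r=-,w=y). No conflict.
Steps 4,5: A(r=-,w=y) vs B(r=x,w=x). No conflict.
Steps 5,6: B(r=x,w=x) vs A(r=y,w=y). No conflict.
Steps 6,7: same thread (A). No race.
Steps 7,8: A(r=x,w=x) vs C(r=y,w=y). No conflict.

Answer: no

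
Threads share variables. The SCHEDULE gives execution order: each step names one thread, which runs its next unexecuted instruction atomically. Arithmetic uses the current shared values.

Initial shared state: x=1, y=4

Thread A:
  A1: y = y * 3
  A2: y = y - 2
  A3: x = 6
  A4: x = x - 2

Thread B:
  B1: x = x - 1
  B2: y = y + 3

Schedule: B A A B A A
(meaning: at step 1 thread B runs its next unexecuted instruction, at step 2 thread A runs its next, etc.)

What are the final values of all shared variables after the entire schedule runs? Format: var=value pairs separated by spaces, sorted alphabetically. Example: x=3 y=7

Step 1: thread B executes B1 (x = x - 1). Shared: x=0 y=4. PCs: A@0 B@1
Step 2: thread A executes A1 (y = y * 3). Shared: x=0 y=12. PCs: A@1 B@1
Step 3: thread A executes A2 (y = y - 2). Shared: x=0 y=10. PCs: A@2 B@1
Step 4: thread B executes B2 (y = y + 3). Shared: x=0 y=13. PCs: A@2 B@2
Step 5: thread A executes A3 (x = 6). Shared: x=6 y=13. PCs: A@3 B@2
Step 6: thread A executes A4 (x = x - 2). Shared: x=4 y=13. PCs: A@4 B@2

Answer: x=4 y=13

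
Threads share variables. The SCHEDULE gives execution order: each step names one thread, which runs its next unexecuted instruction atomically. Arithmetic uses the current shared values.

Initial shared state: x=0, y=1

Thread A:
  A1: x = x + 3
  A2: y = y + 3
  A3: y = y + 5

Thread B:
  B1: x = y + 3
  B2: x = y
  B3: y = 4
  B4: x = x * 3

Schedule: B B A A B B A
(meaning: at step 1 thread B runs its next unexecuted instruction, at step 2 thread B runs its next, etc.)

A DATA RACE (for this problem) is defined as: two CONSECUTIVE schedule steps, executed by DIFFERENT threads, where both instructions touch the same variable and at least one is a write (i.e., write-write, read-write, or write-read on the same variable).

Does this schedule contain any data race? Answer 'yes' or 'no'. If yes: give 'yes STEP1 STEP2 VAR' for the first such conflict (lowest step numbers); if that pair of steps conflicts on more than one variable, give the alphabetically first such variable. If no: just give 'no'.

Answer: yes 2 3 x

Derivation:
Steps 1,2: same thread (B). No race.
Steps 2,3: B(x = y) vs A(x = x + 3). RACE on x (W-W).
Steps 3,4: same thread (A). No race.
Steps 4,5: A(y = y + 3) vs B(y = 4). RACE on y (W-W).
Steps 5,6: same thread (B). No race.
Steps 6,7: B(r=x,w=x) vs A(r=y,w=y). No conflict.
First conflict at steps 2,3.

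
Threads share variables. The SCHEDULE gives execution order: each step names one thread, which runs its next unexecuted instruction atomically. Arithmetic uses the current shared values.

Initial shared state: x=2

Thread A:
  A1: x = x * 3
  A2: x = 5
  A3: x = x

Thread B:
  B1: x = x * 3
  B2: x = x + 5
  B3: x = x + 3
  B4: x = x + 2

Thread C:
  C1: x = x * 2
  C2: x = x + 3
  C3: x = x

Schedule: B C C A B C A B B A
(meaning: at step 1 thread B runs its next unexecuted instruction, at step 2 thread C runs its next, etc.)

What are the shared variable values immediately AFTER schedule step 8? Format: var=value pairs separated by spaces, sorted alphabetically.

Step 1: thread B executes B1 (x = x * 3). Shared: x=6. PCs: A@0 B@1 C@0
Step 2: thread C executes C1 (x = x * 2). Shared: x=12. PCs: A@0 B@1 C@1
Step 3: thread C executes C2 (x = x + 3). Shared: x=15. PCs: A@0 B@1 C@2
Step 4: thread A executes A1 (x = x * 3). Shared: x=45. PCs: A@1 B@1 C@2
Step 5: thread B executes B2 (x = x + 5). Shared: x=50. PCs: A@1 B@2 C@2
Step 6: thread C executes C3 (x = x). Shared: x=50. PCs: A@1 B@2 C@3
Step 7: thread A executes A2 (x = 5). Shared: x=5. PCs: A@2 B@2 C@3
Step 8: thread B executes B3 (x = x + 3). Shared: x=8. PCs: A@2 B@3 C@3

Answer: x=8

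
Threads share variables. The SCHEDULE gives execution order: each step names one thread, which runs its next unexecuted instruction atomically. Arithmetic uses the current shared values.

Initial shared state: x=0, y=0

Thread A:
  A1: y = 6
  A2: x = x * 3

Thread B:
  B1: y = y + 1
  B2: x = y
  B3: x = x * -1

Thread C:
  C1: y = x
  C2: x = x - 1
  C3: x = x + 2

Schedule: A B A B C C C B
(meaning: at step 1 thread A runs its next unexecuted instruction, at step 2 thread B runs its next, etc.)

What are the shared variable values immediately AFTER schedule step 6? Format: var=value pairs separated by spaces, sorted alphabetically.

Step 1: thread A executes A1 (y = 6). Shared: x=0 y=6. PCs: A@1 B@0 C@0
Step 2: thread B executes B1 (y = y + 1). Shared: x=0 y=7. PCs: A@1 B@1 C@0
Step 3: thread A executes A2 (x = x * 3). Shared: x=0 y=7. PCs: A@2 B@1 C@0
Step 4: thread B executes B2 (x = y). Shared: x=7 y=7. PCs: A@2 B@2 C@0
Step 5: thread C executes C1 (y = x). Shared: x=7 y=7. PCs: A@2 B@2 C@1
Step 6: thread C executes C2 (x = x - 1). Shared: x=6 y=7. PCs: A@2 B@2 C@2

Answer: x=6 y=7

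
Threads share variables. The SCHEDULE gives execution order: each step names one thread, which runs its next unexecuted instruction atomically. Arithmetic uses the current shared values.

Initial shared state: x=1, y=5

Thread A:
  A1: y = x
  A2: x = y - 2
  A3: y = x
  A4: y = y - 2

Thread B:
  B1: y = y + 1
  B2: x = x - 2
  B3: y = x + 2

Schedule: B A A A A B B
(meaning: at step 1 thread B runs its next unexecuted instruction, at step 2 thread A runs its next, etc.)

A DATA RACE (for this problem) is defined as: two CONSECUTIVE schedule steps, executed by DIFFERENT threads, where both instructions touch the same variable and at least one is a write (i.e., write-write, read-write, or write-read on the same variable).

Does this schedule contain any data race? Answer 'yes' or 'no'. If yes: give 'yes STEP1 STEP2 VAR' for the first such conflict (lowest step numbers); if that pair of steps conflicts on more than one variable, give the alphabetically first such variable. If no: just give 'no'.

Answer: yes 1 2 y

Derivation:
Steps 1,2: B(y = y + 1) vs A(y = x). RACE on y (W-W).
Steps 2,3: same thread (A). No race.
Steps 3,4: same thread (A). No race.
Steps 4,5: same thread (A). No race.
Steps 5,6: A(r=y,w=y) vs B(r=x,w=x). No conflict.
Steps 6,7: same thread (B). No race.
First conflict at steps 1,2.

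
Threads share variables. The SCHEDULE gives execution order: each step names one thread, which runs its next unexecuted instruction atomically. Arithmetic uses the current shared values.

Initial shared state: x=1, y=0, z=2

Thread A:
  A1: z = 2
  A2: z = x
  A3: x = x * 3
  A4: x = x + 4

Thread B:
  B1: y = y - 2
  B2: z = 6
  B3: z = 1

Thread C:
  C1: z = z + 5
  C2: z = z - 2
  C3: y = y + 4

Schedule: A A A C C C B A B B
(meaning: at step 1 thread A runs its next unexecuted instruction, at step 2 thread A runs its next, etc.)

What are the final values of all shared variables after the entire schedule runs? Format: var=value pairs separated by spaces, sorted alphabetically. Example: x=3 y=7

Answer: x=7 y=2 z=1

Derivation:
Step 1: thread A executes A1 (z = 2). Shared: x=1 y=0 z=2. PCs: A@1 B@0 C@0
Step 2: thread A executes A2 (z = x). Shared: x=1 y=0 z=1. PCs: A@2 B@0 C@0
Step 3: thread A executes A3 (x = x * 3). Shared: x=3 y=0 z=1. PCs: A@3 B@0 C@0
Step 4: thread C executes C1 (z = z + 5). Shared: x=3 y=0 z=6. PCs: A@3 B@0 C@1
Step 5: thread C executes C2 (z = z - 2). Shared: x=3 y=0 z=4. PCs: A@3 B@0 C@2
Step 6: thread C executes C3 (y = y + 4). Shared: x=3 y=4 z=4. PCs: A@3 B@0 C@3
Step 7: thread B executes B1 (y = y - 2). Shared: x=3 y=2 z=4. PCs: A@3 B@1 C@3
Step 8: thread A executes A4 (x = x + 4). Shared: x=7 y=2 z=4. PCs: A@4 B@1 C@3
Step 9: thread B executes B2 (z = 6). Shared: x=7 y=2 z=6. PCs: A@4 B@2 C@3
Step 10: thread B executes B3 (z = 1). Shared: x=7 y=2 z=1. PCs: A@4 B@3 C@3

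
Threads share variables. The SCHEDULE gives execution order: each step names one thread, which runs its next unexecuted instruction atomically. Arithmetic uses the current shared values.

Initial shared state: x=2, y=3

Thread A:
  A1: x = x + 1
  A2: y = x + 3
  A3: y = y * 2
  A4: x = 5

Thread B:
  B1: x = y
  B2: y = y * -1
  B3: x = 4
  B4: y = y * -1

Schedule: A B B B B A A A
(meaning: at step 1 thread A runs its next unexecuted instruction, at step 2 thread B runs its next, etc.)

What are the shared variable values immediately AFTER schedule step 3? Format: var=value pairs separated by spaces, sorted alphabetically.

Answer: x=3 y=-3

Derivation:
Step 1: thread A executes A1 (x = x + 1). Shared: x=3 y=3. PCs: A@1 B@0
Step 2: thread B executes B1 (x = y). Shared: x=3 y=3. PCs: A@1 B@1
Step 3: thread B executes B2 (y = y * -1). Shared: x=3 y=-3. PCs: A@1 B@2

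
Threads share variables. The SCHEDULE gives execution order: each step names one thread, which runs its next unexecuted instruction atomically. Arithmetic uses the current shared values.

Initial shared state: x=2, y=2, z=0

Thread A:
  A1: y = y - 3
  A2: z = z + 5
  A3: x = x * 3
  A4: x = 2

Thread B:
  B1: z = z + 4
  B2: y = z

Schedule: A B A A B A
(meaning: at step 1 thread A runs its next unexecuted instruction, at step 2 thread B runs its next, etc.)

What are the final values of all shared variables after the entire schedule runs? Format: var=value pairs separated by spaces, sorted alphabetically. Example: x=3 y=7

Answer: x=2 y=9 z=9

Derivation:
Step 1: thread A executes A1 (y = y - 3). Shared: x=2 y=-1 z=0. PCs: A@1 B@0
Step 2: thread B executes B1 (z = z + 4). Shared: x=2 y=-1 z=4. PCs: A@1 B@1
Step 3: thread A executes A2 (z = z + 5). Shared: x=2 y=-1 z=9. PCs: A@2 B@1
Step 4: thread A executes A3 (x = x * 3). Shared: x=6 y=-1 z=9. PCs: A@3 B@1
Step 5: thread B executes B2 (y = z). Shared: x=6 y=9 z=9. PCs: A@3 B@2
Step 6: thread A executes A4 (x = 2). Shared: x=2 y=9 z=9. PCs: A@4 B@2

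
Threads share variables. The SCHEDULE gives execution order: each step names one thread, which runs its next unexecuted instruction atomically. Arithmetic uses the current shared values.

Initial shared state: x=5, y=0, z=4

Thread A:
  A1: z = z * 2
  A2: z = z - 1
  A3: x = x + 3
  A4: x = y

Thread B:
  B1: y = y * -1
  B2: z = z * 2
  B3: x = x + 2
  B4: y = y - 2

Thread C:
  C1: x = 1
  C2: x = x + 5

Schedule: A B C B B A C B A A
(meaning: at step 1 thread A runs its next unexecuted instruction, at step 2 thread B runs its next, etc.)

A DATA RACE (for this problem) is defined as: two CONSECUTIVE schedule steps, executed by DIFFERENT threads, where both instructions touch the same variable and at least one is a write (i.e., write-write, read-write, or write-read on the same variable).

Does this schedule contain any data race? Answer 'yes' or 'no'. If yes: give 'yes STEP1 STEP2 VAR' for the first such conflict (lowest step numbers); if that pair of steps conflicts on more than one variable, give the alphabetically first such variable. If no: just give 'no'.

Answer: no

Derivation:
Steps 1,2: A(r=z,w=z) vs B(r=y,w=y). No conflict.
Steps 2,3: B(r=y,w=y) vs C(r=-,w=x). No conflict.
Steps 3,4: C(r=-,w=x) vs B(r=z,w=z). No conflict.
Steps 4,5: same thread (B). No race.
Steps 5,6: B(r=x,w=x) vs A(r=z,w=z). No conflict.
Steps 6,7: A(r=z,w=z) vs C(r=x,w=x). No conflict.
Steps 7,8: C(r=x,w=x) vs B(r=y,w=y). No conflict.
Steps 8,9: B(r=y,w=y) vs A(r=x,w=x). No conflict.
Steps 9,10: same thread (A). No race.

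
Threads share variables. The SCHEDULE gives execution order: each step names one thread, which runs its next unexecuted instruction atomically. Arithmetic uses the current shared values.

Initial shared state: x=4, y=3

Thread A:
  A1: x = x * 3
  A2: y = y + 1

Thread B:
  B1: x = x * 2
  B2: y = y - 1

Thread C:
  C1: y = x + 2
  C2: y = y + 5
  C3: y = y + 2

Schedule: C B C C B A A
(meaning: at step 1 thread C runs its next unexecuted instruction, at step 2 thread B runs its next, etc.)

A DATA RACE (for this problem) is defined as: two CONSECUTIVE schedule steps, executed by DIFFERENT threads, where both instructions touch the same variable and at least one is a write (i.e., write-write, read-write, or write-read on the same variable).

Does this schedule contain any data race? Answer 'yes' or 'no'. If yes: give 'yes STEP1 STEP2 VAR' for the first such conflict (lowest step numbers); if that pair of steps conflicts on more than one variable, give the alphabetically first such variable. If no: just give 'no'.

Steps 1,2: C(y = x + 2) vs B(x = x * 2). RACE on x (R-W).
Steps 2,3: B(r=x,w=x) vs C(r=y,w=y). No conflict.
Steps 3,4: same thread (C). No race.
Steps 4,5: C(y = y + 2) vs B(y = y - 1). RACE on y (W-W).
Steps 5,6: B(r=y,w=y) vs A(r=x,w=x). No conflict.
Steps 6,7: same thread (A). No race.
First conflict at steps 1,2.

Answer: yes 1 2 x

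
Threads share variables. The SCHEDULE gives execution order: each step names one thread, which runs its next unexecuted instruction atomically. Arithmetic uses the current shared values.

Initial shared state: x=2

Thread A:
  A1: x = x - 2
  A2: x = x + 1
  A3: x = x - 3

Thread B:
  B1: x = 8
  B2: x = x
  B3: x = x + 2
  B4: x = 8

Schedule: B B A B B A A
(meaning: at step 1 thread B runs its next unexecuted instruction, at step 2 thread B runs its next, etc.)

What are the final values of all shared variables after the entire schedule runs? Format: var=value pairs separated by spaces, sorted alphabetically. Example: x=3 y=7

Step 1: thread B executes B1 (x = 8). Shared: x=8. PCs: A@0 B@1
Step 2: thread B executes B2 (x = x). Shared: x=8. PCs: A@0 B@2
Step 3: thread A executes A1 (x = x - 2). Shared: x=6. PCs: A@1 B@2
Step 4: thread B executes B3 (x = x + 2). Shared: x=8. PCs: A@1 B@3
Step 5: thread B executes B4 (x = 8). Shared: x=8. PCs: A@1 B@4
Step 6: thread A executes A2 (x = x + 1). Shared: x=9. PCs: A@2 B@4
Step 7: thread A executes A3 (x = x - 3). Shared: x=6. PCs: A@3 B@4

Answer: x=6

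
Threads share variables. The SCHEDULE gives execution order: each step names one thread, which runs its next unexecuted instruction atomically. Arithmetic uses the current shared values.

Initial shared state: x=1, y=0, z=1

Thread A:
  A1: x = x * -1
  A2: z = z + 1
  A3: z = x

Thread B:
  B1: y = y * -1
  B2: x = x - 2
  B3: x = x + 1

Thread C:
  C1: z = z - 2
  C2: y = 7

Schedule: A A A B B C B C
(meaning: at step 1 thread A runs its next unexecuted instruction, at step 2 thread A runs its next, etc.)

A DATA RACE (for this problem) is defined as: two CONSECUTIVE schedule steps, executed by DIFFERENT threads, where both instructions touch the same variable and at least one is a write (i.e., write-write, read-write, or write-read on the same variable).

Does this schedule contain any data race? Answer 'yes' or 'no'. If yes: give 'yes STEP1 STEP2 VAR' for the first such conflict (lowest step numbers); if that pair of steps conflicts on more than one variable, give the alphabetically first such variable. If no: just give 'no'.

Steps 1,2: same thread (A). No race.
Steps 2,3: same thread (A). No race.
Steps 3,4: A(r=x,w=z) vs B(r=y,w=y). No conflict.
Steps 4,5: same thread (B). No race.
Steps 5,6: B(r=x,w=x) vs C(r=z,w=z). No conflict.
Steps 6,7: C(r=z,w=z) vs B(r=x,w=x). No conflict.
Steps 7,8: B(r=x,w=x) vs C(r=-,w=y). No conflict.

Answer: no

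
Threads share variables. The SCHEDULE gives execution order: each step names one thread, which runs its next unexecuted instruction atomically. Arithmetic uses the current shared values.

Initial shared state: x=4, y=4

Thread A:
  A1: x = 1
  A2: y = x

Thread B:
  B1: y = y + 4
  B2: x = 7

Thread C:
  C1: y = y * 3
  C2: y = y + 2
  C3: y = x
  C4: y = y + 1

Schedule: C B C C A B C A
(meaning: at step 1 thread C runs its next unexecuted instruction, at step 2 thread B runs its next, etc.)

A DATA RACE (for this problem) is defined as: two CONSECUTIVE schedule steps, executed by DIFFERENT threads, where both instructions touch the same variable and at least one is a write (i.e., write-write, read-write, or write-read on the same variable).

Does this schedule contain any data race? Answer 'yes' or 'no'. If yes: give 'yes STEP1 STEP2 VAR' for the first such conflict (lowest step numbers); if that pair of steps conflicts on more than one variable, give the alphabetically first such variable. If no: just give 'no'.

Steps 1,2: C(y = y * 3) vs B(y = y + 4). RACE on y (W-W).
Steps 2,3: B(y = y + 4) vs C(y = y + 2). RACE on y (W-W).
Steps 3,4: same thread (C). No race.
Steps 4,5: C(y = x) vs A(x = 1). RACE on x (R-W).
Steps 5,6: A(x = 1) vs B(x = 7). RACE on x (W-W).
Steps 6,7: B(r=-,w=x) vs C(r=y,w=y). No conflict.
Steps 7,8: C(y = y + 1) vs A(y = x). RACE on y (W-W).
First conflict at steps 1,2.

Answer: yes 1 2 y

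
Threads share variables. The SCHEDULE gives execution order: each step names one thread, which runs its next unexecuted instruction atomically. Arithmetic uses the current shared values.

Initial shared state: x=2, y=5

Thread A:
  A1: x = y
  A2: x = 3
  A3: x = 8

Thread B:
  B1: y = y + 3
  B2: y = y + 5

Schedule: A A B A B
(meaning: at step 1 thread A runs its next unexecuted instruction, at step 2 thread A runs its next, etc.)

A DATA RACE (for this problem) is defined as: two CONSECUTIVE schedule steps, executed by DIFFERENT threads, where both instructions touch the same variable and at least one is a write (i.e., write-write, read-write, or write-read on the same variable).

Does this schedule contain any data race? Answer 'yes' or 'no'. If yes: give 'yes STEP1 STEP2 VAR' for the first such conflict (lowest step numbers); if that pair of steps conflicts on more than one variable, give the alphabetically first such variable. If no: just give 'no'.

Steps 1,2: same thread (A). No race.
Steps 2,3: A(r=-,w=x) vs B(r=y,w=y). No conflict.
Steps 3,4: B(r=y,w=y) vs A(r=-,w=x). No conflict.
Steps 4,5: A(r=-,w=x) vs B(r=y,w=y). No conflict.

Answer: no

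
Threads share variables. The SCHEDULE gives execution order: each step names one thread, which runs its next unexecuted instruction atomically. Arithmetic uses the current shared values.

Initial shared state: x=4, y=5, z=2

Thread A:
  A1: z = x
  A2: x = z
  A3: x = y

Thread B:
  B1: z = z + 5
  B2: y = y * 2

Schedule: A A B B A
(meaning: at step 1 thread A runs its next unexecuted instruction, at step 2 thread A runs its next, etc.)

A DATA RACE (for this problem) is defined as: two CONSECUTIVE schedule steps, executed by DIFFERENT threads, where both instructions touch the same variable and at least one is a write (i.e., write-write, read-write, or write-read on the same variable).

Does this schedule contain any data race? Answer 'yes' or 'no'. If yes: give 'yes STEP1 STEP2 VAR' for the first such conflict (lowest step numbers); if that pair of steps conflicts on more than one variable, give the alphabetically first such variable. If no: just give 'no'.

Answer: yes 2 3 z

Derivation:
Steps 1,2: same thread (A). No race.
Steps 2,3: A(x = z) vs B(z = z + 5). RACE on z (R-W).
Steps 3,4: same thread (B). No race.
Steps 4,5: B(y = y * 2) vs A(x = y). RACE on y (W-R).
First conflict at steps 2,3.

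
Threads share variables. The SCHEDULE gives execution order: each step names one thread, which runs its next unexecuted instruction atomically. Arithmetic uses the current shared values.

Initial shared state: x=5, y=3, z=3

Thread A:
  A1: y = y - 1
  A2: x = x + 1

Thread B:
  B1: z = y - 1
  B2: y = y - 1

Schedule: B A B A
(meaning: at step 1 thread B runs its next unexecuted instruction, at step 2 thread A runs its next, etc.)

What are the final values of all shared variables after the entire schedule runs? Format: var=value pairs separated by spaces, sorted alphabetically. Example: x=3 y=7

Answer: x=6 y=1 z=2

Derivation:
Step 1: thread B executes B1 (z = y - 1). Shared: x=5 y=3 z=2. PCs: A@0 B@1
Step 2: thread A executes A1 (y = y - 1). Shared: x=5 y=2 z=2. PCs: A@1 B@1
Step 3: thread B executes B2 (y = y - 1). Shared: x=5 y=1 z=2. PCs: A@1 B@2
Step 4: thread A executes A2 (x = x + 1). Shared: x=6 y=1 z=2. PCs: A@2 B@2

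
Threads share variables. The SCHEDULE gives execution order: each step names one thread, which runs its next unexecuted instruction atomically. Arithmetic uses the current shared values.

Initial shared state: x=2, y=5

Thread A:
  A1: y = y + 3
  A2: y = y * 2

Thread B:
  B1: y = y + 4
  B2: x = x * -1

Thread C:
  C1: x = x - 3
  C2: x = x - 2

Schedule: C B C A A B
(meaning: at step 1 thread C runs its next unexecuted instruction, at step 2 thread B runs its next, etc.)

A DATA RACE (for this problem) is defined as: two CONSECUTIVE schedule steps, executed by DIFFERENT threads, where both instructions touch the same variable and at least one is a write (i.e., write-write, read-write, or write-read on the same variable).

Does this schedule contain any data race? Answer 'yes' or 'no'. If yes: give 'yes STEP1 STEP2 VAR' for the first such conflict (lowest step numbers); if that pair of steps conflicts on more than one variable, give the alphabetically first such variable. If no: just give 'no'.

Steps 1,2: C(r=x,w=x) vs B(r=y,w=y). No conflict.
Steps 2,3: B(r=y,w=y) vs C(r=x,w=x). No conflict.
Steps 3,4: C(r=x,w=x) vs A(r=y,w=y). No conflict.
Steps 4,5: same thread (A). No race.
Steps 5,6: A(r=y,w=y) vs B(r=x,w=x). No conflict.

Answer: no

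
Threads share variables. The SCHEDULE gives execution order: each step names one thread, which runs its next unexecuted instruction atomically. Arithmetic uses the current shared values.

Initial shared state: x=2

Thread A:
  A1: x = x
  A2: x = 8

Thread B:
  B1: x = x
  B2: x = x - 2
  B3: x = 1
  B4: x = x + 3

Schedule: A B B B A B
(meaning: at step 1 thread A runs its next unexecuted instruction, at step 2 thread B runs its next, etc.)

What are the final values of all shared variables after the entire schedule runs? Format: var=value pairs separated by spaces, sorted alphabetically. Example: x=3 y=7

Step 1: thread A executes A1 (x = x). Shared: x=2. PCs: A@1 B@0
Step 2: thread B executes B1 (x = x). Shared: x=2. PCs: A@1 B@1
Step 3: thread B executes B2 (x = x - 2). Shared: x=0. PCs: A@1 B@2
Step 4: thread B executes B3 (x = 1). Shared: x=1. PCs: A@1 B@3
Step 5: thread A executes A2 (x = 8). Shared: x=8. PCs: A@2 B@3
Step 6: thread B executes B4 (x = x + 3). Shared: x=11. PCs: A@2 B@4

Answer: x=11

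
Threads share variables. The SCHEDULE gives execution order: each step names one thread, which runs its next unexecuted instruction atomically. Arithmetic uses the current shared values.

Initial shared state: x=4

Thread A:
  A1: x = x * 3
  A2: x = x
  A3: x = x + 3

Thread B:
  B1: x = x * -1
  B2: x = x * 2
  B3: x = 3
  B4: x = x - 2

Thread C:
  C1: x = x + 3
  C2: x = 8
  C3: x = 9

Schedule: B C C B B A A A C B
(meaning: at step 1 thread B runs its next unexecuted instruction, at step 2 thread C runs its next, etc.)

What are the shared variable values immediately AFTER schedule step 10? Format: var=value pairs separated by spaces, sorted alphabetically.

Answer: x=7

Derivation:
Step 1: thread B executes B1 (x = x * -1). Shared: x=-4. PCs: A@0 B@1 C@0
Step 2: thread C executes C1 (x = x + 3). Shared: x=-1. PCs: A@0 B@1 C@1
Step 3: thread C executes C2 (x = 8). Shared: x=8. PCs: A@0 B@1 C@2
Step 4: thread B executes B2 (x = x * 2). Shared: x=16. PCs: A@0 B@2 C@2
Step 5: thread B executes B3 (x = 3). Shared: x=3. PCs: A@0 B@3 C@2
Step 6: thread A executes A1 (x = x * 3). Shared: x=9. PCs: A@1 B@3 C@2
Step 7: thread A executes A2 (x = x). Shared: x=9. PCs: A@2 B@3 C@2
Step 8: thread A executes A3 (x = x + 3). Shared: x=12. PCs: A@3 B@3 C@2
Step 9: thread C executes C3 (x = 9). Shared: x=9. PCs: A@3 B@3 C@3
Step 10: thread B executes B4 (x = x - 2). Shared: x=7. PCs: A@3 B@4 C@3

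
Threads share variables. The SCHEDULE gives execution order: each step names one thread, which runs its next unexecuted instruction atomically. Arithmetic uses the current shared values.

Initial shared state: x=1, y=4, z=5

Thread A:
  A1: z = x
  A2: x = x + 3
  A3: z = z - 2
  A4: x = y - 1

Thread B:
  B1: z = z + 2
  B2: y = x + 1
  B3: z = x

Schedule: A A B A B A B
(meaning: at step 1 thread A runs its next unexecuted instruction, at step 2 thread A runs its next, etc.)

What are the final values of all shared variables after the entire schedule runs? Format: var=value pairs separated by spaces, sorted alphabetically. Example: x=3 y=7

Step 1: thread A executes A1 (z = x). Shared: x=1 y=4 z=1. PCs: A@1 B@0
Step 2: thread A executes A2 (x = x + 3). Shared: x=4 y=4 z=1. PCs: A@2 B@0
Step 3: thread B executes B1 (z = z + 2). Shared: x=4 y=4 z=3. PCs: A@2 B@1
Step 4: thread A executes A3 (z = z - 2). Shared: x=4 y=4 z=1. PCs: A@3 B@1
Step 5: thread B executes B2 (y = x + 1). Shared: x=4 y=5 z=1. PCs: A@3 B@2
Step 6: thread A executes A4 (x = y - 1). Shared: x=4 y=5 z=1. PCs: A@4 B@2
Step 7: thread B executes B3 (z = x). Shared: x=4 y=5 z=4. PCs: A@4 B@3

Answer: x=4 y=5 z=4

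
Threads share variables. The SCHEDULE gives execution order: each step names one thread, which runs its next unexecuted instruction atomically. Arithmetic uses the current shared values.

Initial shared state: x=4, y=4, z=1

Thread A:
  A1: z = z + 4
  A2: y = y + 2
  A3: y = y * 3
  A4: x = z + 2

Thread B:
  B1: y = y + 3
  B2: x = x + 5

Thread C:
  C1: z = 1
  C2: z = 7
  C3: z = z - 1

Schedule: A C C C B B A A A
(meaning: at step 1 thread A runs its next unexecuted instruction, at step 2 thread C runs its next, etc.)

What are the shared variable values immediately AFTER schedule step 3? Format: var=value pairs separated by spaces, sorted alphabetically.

Step 1: thread A executes A1 (z = z + 4). Shared: x=4 y=4 z=5. PCs: A@1 B@0 C@0
Step 2: thread C executes C1 (z = 1). Shared: x=4 y=4 z=1. PCs: A@1 B@0 C@1
Step 3: thread C executes C2 (z = 7). Shared: x=4 y=4 z=7. PCs: A@1 B@0 C@2

Answer: x=4 y=4 z=7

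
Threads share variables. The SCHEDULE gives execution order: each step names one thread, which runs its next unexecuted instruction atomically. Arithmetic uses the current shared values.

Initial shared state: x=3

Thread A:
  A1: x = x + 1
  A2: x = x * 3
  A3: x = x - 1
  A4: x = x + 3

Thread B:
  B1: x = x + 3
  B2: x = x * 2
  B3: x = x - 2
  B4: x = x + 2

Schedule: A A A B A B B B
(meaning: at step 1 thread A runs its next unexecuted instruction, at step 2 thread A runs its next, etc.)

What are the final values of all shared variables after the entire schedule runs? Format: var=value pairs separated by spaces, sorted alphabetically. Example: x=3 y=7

Answer: x=34

Derivation:
Step 1: thread A executes A1 (x = x + 1). Shared: x=4. PCs: A@1 B@0
Step 2: thread A executes A2 (x = x * 3). Shared: x=12. PCs: A@2 B@0
Step 3: thread A executes A3 (x = x - 1). Shared: x=11. PCs: A@3 B@0
Step 4: thread B executes B1 (x = x + 3). Shared: x=14. PCs: A@3 B@1
Step 5: thread A executes A4 (x = x + 3). Shared: x=17. PCs: A@4 B@1
Step 6: thread B executes B2 (x = x * 2). Shared: x=34. PCs: A@4 B@2
Step 7: thread B executes B3 (x = x - 2). Shared: x=32. PCs: A@4 B@3
Step 8: thread B executes B4 (x = x + 2). Shared: x=34. PCs: A@4 B@4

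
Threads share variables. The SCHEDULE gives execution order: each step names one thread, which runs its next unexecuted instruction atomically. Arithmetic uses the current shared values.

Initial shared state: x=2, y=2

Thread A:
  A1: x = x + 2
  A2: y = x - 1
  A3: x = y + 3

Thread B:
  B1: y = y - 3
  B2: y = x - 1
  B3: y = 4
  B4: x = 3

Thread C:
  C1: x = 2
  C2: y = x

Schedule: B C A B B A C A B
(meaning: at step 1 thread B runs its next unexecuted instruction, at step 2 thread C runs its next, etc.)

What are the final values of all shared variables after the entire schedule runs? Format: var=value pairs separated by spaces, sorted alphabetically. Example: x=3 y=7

Answer: x=3 y=4

Derivation:
Step 1: thread B executes B1 (y = y - 3). Shared: x=2 y=-1. PCs: A@0 B@1 C@0
Step 2: thread C executes C1 (x = 2). Shared: x=2 y=-1. PCs: A@0 B@1 C@1
Step 3: thread A executes A1 (x = x + 2). Shared: x=4 y=-1. PCs: A@1 B@1 C@1
Step 4: thread B executes B2 (y = x - 1). Shared: x=4 y=3. PCs: A@1 B@2 C@1
Step 5: thread B executes B3 (y = 4). Shared: x=4 y=4. PCs: A@1 B@3 C@1
Step 6: thread A executes A2 (y = x - 1). Shared: x=4 y=3. PCs: A@2 B@3 C@1
Step 7: thread C executes C2 (y = x). Shared: x=4 y=4. PCs: A@2 B@3 C@2
Step 8: thread A executes A3 (x = y + 3). Shared: x=7 y=4. PCs: A@3 B@3 C@2
Step 9: thread B executes B4 (x = 3). Shared: x=3 y=4. PCs: A@3 B@4 C@2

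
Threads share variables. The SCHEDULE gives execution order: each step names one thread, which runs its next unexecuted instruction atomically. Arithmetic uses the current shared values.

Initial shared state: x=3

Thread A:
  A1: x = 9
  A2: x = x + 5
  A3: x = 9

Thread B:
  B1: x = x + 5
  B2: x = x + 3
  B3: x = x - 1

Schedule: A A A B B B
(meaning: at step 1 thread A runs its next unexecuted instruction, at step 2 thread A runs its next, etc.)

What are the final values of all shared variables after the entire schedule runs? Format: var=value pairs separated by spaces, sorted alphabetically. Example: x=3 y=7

Step 1: thread A executes A1 (x = 9). Shared: x=9. PCs: A@1 B@0
Step 2: thread A executes A2 (x = x + 5). Shared: x=14. PCs: A@2 B@0
Step 3: thread A executes A3 (x = 9). Shared: x=9. PCs: A@3 B@0
Step 4: thread B executes B1 (x = x + 5). Shared: x=14. PCs: A@3 B@1
Step 5: thread B executes B2 (x = x + 3). Shared: x=17. PCs: A@3 B@2
Step 6: thread B executes B3 (x = x - 1). Shared: x=16. PCs: A@3 B@3

Answer: x=16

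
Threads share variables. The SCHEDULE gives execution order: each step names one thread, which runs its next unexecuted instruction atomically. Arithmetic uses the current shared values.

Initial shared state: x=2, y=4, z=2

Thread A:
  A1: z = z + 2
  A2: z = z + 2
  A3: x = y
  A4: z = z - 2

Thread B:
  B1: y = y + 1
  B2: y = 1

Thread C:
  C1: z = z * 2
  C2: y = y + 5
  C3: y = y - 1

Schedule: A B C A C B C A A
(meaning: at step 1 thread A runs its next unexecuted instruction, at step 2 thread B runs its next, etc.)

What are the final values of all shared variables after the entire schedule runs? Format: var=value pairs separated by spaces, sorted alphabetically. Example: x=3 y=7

Answer: x=0 y=0 z=8

Derivation:
Step 1: thread A executes A1 (z = z + 2). Shared: x=2 y=4 z=4. PCs: A@1 B@0 C@0
Step 2: thread B executes B1 (y = y + 1). Shared: x=2 y=5 z=4. PCs: A@1 B@1 C@0
Step 3: thread C executes C1 (z = z * 2). Shared: x=2 y=5 z=8. PCs: A@1 B@1 C@1
Step 4: thread A executes A2 (z = z + 2). Shared: x=2 y=5 z=10. PCs: A@2 B@1 C@1
Step 5: thread C executes C2 (y = y + 5). Shared: x=2 y=10 z=10. PCs: A@2 B@1 C@2
Step 6: thread B executes B2 (y = 1). Shared: x=2 y=1 z=10. PCs: A@2 B@2 C@2
Step 7: thread C executes C3 (y = y - 1). Shared: x=2 y=0 z=10. PCs: A@2 B@2 C@3
Step 8: thread A executes A3 (x = y). Shared: x=0 y=0 z=10. PCs: A@3 B@2 C@3
Step 9: thread A executes A4 (z = z - 2). Shared: x=0 y=0 z=8. PCs: A@4 B@2 C@3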